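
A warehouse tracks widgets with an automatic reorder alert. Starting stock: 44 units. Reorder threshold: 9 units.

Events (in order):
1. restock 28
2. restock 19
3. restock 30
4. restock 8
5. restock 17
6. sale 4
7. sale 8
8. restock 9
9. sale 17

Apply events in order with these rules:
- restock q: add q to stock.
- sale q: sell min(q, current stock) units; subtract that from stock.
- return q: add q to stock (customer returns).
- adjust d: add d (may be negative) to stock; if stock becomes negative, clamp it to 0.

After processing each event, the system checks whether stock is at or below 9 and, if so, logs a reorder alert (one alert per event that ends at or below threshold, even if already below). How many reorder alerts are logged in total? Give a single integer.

Processing events:
Start: stock = 44
  Event 1 (restock 28): 44 + 28 = 72
  Event 2 (restock 19): 72 + 19 = 91
  Event 3 (restock 30): 91 + 30 = 121
  Event 4 (restock 8): 121 + 8 = 129
  Event 5 (restock 17): 129 + 17 = 146
  Event 6 (sale 4): sell min(4,146)=4. stock: 146 - 4 = 142. total_sold = 4
  Event 7 (sale 8): sell min(8,142)=8. stock: 142 - 8 = 134. total_sold = 12
  Event 8 (restock 9): 134 + 9 = 143
  Event 9 (sale 17): sell min(17,143)=17. stock: 143 - 17 = 126. total_sold = 29
Final: stock = 126, total_sold = 29

Checking against threshold 9:
  After event 1: stock=72 > 9
  After event 2: stock=91 > 9
  After event 3: stock=121 > 9
  After event 4: stock=129 > 9
  After event 5: stock=146 > 9
  After event 6: stock=142 > 9
  After event 7: stock=134 > 9
  After event 8: stock=143 > 9
  After event 9: stock=126 > 9
Alert events: []. Count = 0

Answer: 0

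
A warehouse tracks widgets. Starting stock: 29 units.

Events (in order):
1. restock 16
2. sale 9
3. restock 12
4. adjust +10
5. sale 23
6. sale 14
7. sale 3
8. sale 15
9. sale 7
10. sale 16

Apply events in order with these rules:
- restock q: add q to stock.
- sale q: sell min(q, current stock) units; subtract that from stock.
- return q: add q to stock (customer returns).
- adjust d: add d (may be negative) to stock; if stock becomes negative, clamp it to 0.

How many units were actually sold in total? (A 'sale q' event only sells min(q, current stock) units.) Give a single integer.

Answer: 67

Derivation:
Processing events:
Start: stock = 29
  Event 1 (restock 16): 29 + 16 = 45
  Event 2 (sale 9): sell min(9,45)=9. stock: 45 - 9 = 36. total_sold = 9
  Event 3 (restock 12): 36 + 12 = 48
  Event 4 (adjust +10): 48 + 10 = 58
  Event 5 (sale 23): sell min(23,58)=23. stock: 58 - 23 = 35. total_sold = 32
  Event 6 (sale 14): sell min(14,35)=14. stock: 35 - 14 = 21. total_sold = 46
  Event 7 (sale 3): sell min(3,21)=3. stock: 21 - 3 = 18. total_sold = 49
  Event 8 (sale 15): sell min(15,18)=15. stock: 18 - 15 = 3. total_sold = 64
  Event 9 (sale 7): sell min(7,3)=3. stock: 3 - 3 = 0. total_sold = 67
  Event 10 (sale 16): sell min(16,0)=0. stock: 0 - 0 = 0. total_sold = 67
Final: stock = 0, total_sold = 67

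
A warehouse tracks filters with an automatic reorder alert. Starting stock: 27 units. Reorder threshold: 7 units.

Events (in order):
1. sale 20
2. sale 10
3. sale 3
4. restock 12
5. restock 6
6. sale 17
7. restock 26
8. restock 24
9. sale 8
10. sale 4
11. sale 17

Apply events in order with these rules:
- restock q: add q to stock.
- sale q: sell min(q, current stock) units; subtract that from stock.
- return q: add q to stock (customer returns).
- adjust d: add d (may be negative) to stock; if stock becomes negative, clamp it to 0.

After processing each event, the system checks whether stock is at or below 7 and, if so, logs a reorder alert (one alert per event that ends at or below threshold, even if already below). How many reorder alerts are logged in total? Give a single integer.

Answer: 4

Derivation:
Processing events:
Start: stock = 27
  Event 1 (sale 20): sell min(20,27)=20. stock: 27 - 20 = 7. total_sold = 20
  Event 2 (sale 10): sell min(10,7)=7. stock: 7 - 7 = 0. total_sold = 27
  Event 3 (sale 3): sell min(3,0)=0. stock: 0 - 0 = 0. total_sold = 27
  Event 4 (restock 12): 0 + 12 = 12
  Event 5 (restock 6): 12 + 6 = 18
  Event 6 (sale 17): sell min(17,18)=17. stock: 18 - 17 = 1. total_sold = 44
  Event 7 (restock 26): 1 + 26 = 27
  Event 8 (restock 24): 27 + 24 = 51
  Event 9 (sale 8): sell min(8,51)=8. stock: 51 - 8 = 43. total_sold = 52
  Event 10 (sale 4): sell min(4,43)=4. stock: 43 - 4 = 39. total_sold = 56
  Event 11 (sale 17): sell min(17,39)=17. stock: 39 - 17 = 22. total_sold = 73
Final: stock = 22, total_sold = 73

Checking against threshold 7:
  After event 1: stock=7 <= 7 -> ALERT
  After event 2: stock=0 <= 7 -> ALERT
  After event 3: stock=0 <= 7 -> ALERT
  After event 4: stock=12 > 7
  After event 5: stock=18 > 7
  After event 6: stock=1 <= 7 -> ALERT
  After event 7: stock=27 > 7
  After event 8: stock=51 > 7
  After event 9: stock=43 > 7
  After event 10: stock=39 > 7
  After event 11: stock=22 > 7
Alert events: [1, 2, 3, 6]. Count = 4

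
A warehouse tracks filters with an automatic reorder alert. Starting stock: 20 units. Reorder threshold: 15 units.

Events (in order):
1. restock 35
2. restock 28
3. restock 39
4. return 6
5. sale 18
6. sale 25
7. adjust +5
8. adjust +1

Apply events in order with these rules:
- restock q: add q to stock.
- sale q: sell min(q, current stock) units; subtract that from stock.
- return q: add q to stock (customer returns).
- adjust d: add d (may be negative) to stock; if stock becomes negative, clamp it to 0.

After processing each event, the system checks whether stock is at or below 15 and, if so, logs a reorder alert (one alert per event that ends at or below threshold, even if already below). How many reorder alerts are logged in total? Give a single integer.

Answer: 0

Derivation:
Processing events:
Start: stock = 20
  Event 1 (restock 35): 20 + 35 = 55
  Event 2 (restock 28): 55 + 28 = 83
  Event 3 (restock 39): 83 + 39 = 122
  Event 4 (return 6): 122 + 6 = 128
  Event 5 (sale 18): sell min(18,128)=18. stock: 128 - 18 = 110. total_sold = 18
  Event 6 (sale 25): sell min(25,110)=25. stock: 110 - 25 = 85. total_sold = 43
  Event 7 (adjust +5): 85 + 5 = 90
  Event 8 (adjust +1): 90 + 1 = 91
Final: stock = 91, total_sold = 43

Checking against threshold 15:
  After event 1: stock=55 > 15
  After event 2: stock=83 > 15
  After event 3: stock=122 > 15
  After event 4: stock=128 > 15
  After event 5: stock=110 > 15
  After event 6: stock=85 > 15
  After event 7: stock=90 > 15
  After event 8: stock=91 > 15
Alert events: []. Count = 0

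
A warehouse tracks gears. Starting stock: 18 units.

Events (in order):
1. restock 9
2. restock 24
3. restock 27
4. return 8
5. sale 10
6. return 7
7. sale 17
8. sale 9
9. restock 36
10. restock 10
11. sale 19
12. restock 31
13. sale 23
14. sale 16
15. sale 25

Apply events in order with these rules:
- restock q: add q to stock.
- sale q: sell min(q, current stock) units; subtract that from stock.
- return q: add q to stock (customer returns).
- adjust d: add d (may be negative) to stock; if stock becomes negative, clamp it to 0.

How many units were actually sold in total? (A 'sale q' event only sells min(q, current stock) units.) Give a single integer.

Answer: 119

Derivation:
Processing events:
Start: stock = 18
  Event 1 (restock 9): 18 + 9 = 27
  Event 2 (restock 24): 27 + 24 = 51
  Event 3 (restock 27): 51 + 27 = 78
  Event 4 (return 8): 78 + 8 = 86
  Event 5 (sale 10): sell min(10,86)=10. stock: 86 - 10 = 76. total_sold = 10
  Event 6 (return 7): 76 + 7 = 83
  Event 7 (sale 17): sell min(17,83)=17. stock: 83 - 17 = 66. total_sold = 27
  Event 8 (sale 9): sell min(9,66)=9. stock: 66 - 9 = 57. total_sold = 36
  Event 9 (restock 36): 57 + 36 = 93
  Event 10 (restock 10): 93 + 10 = 103
  Event 11 (sale 19): sell min(19,103)=19. stock: 103 - 19 = 84. total_sold = 55
  Event 12 (restock 31): 84 + 31 = 115
  Event 13 (sale 23): sell min(23,115)=23. stock: 115 - 23 = 92. total_sold = 78
  Event 14 (sale 16): sell min(16,92)=16. stock: 92 - 16 = 76. total_sold = 94
  Event 15 (sale 25): sell min(25,76)=25. stock: 76 - 25 = 51. total_sold = 119
Final: stock = 51, total_sold = 119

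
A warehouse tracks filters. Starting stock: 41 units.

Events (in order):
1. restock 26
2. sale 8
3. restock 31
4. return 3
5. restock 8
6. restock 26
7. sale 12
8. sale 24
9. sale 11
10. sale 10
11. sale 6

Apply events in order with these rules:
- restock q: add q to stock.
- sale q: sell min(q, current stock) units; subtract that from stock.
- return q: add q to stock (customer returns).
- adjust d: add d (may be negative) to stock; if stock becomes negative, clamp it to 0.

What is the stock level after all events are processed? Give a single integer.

Answer: 64

Derivation:
Processing events:
Start: stock = 41
  Event 1 (restock 26): 41 + 26 = 67
  Event 2 (sale 8): sell min(8,67)=8. stock: 67 - 8 = 59. total_sold = 8
  Event 3 (restock 31): 59 + 31 = 90
  Event 4 (return 3): 90 + 3 = 93
  Event 5 (restock 8): 93 + 8 = 101
  Event 6 (restock 26): 101 + 26 = 127
  Event 7 (sale 12): sell min(12,127)=12. stock: 127 - 12 = 115. total_sold = 20
  Event 8 (sale 24): sell min(24,115)=24. stock: 115 - 24 = 91. total_sold = 44
  Event 9 (sale 11): sell min(11,91)=11. stock: 91 - 11 = 80. total_sold = 55
  Event 10 (sale 10): sell min(10,80)=10. stock: 80 - 10 = 70. total_sold = 65
  Event 11 (sale 6): sell min(6,70)=6. stock: 70 - 6 = 64. total_sold = 71
Final: stock = 64, total_sold = 71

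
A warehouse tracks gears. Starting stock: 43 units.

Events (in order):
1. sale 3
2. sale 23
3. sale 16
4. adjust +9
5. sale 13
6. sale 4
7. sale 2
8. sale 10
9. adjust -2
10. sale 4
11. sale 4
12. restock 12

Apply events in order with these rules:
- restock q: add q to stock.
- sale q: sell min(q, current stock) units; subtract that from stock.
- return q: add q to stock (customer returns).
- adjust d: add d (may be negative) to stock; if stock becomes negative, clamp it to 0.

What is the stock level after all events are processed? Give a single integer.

Processing events:
Start: stock = 43
  Event 1 (sale 3): sell min(3,43)=3. stock: 43 - 3 = 40. total_sold = 3
  Event 2 (sale 23): sell min(23,40)=23. stock: 40 - 23 = 17. total_sold = 26
  Event 3 (sale 16): sell min(16,17)=16. stock: 17 - 16 = 1. total_sold = 42
  Event 4 (adjust +9): 1 + 9 = 10
  Event 5 (sale 13): sell min(13,10)=10. stock: 10 - 10 = 0. total_sold = 52
  Event 6 (sale 4): sell min(4,0)=0. stock: 0 - 0 = 0. total_sold = 52
  Event 7 (sale 2): sell min(2,0)=0. stock: 0 - 0 = 0. total_sold = 52
  Event 8 (sale 10): sell min(10,0)=0. stock: 0 - 0 = 0. total_sold = 52
  Event 9 (adjust -2): 0 + -2 = 0 (clamped to 0)
  Event 10 (sale 4): sell min(4,0)=0. stock: 0 - 0 = 0. total_sold = 52
  Event 11 (sale 4): sell min(4,0)=0. stock: 0 - 0 = 0. total_sold = 52
  Event 12 (restock 12): 0 + 12 = 12
Final: stock = 12, total_sold = 52

Answer: 12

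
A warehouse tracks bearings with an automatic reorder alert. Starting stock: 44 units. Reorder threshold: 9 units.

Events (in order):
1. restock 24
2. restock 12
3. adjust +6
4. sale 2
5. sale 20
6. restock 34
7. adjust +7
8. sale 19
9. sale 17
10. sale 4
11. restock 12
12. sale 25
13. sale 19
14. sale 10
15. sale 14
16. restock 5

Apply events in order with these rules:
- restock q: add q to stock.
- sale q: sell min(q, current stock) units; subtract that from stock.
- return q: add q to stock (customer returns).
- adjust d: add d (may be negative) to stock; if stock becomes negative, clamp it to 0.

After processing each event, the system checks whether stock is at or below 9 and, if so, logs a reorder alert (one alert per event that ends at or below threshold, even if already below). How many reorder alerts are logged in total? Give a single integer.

Processing events:
Start: stock = 44
  Event 1 (restock 24): 44 + 24 = 68
  Event 2 (restock 12): 68 + 12 = 80
  Event 3 (adjust +6): 80 + 6 = 86
  Event 4 (sale 2): sell min(2,86)=2. stock: 86 - 2 = 84. total_sold = 2
  Event 5 (sale 20): sell min(20,84)=20. stock: 84 - 20 = 64. total_sold = 22
  Event 6 (restock 34): 64 + 34 = 98
  Event 7 (adjust +7): 98 + 7 = 105
  Event 8 (sale 19): sell min(19,105)=19. stock: 105 - 19 = 86. total_sold = 41
  Event 9 (sale 17): sell min(17,86)=17. stock: 86 - 17 = 69. total_sold = 58
  Event 10 (sale 4): sell min(4,69)=4. stock: 69 - 4 = 65. total_sold = 62
  Event 11 (restock 12): 65 + 12 = 77
  Event 12 (sale 25): sell min(25,77)=25. stock: 77 - 25 = 52. total_sold = 87
  Event 13 (sale 19): sell min(19,52)=19. stock: 52 - 19 = 33. total_sold = 106
  Event 14 (sale 10): sell min(10,33)=10. stock: 33 - 10 = 23. total_sold = 116
  Event 15 (sale 14): sell min(14,23)=14. stock: 23 - 14 = 9. total_sold = 130
  Event 16 (restock 5): 9 + 5 = 14
Final: stock = 14, total_sold = 130

Checking against threshold 9:
  After event 1: stock=68 > 9
  After event 2: stock=80 > 9
  After event 3: stock=86 > 9
  After event 4: stock=84 > 9
  After event 5: stock=64 > 9
  After event 6: stock=98 > 9
  After event 7: stock=105 > 9
  After event 8: stock=86 > 9
  After event 9: stock=69 > 9
  After event 10: stock=65 > 9
  After event 11: stock=77 > 9
  After event 12: stock=52 > 9
  After event 13: stock=33 > 9
  After event 14: stock=23 > 9
  After event 15: stock=9 <= 9 -> ALERT
  After event 16: stock=14 > 9
Alert events: [15]. Count = 1

Answer: 1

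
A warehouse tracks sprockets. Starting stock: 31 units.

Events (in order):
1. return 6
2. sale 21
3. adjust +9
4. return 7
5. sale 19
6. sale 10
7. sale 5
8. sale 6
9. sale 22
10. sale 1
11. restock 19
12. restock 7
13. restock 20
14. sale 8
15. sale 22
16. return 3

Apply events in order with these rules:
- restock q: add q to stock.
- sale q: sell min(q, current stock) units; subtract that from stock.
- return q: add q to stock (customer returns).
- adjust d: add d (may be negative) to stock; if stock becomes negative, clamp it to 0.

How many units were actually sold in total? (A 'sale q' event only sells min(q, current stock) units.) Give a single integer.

Answer: 83

Derivation:
Processing events:
Start: stock = 31
  Event 1 (return 6): 31 + 6 = 37
  Event 2 (sale 21): sell min(21,37)=21. stock: 37 - 21 = 16. total_sold = 21
  Event 3 (adjust +9): 16 + 9 = 25
  Event 4 (return 7): 25 + 7 = 32
  Event 5 (sale 19): sell min(19,32)=19. stock: 32 - 19 = 13. total_sold = 40
  Event 6 (sale 10): sell min(10,13)=10. stock: 13 - 10 = 3. total_sold = 50
  Event 7 (sale 5): sell min(5,3)=3. stock: 3 - 3 = 0. total_sold = 53
  Event 8 (sale 6): sell min(6,0)=0. stock: 0 - 0 = 0. total_sold = 53
  Event 9 (sale 22): sell min(22,0)=0. stock: 0 - 0 = 0. total_sold = 53
  Event 10 (sale 1): sell min(1,0)=0. stock: 0 - 0 = 0. total_sold = 53
  Event 11 (restock 19): 0 + 19 = 19
  Event 12 (restock 7): 19 + 7 = 26
  Event 13 (restock 20): 26 + 20 = 46
  Event 14 (sale 8): sell min(8,46)=8. stock: 46 - 8 = 38. total_sold = 61
  Event 15 (sale 22): sell min(22,38)=22. stock: 38 - 22 = 16. total_sold = 83
  Event 16 (return 3): 16 + 3 = 19
Final: stock = 19, total_sold = 83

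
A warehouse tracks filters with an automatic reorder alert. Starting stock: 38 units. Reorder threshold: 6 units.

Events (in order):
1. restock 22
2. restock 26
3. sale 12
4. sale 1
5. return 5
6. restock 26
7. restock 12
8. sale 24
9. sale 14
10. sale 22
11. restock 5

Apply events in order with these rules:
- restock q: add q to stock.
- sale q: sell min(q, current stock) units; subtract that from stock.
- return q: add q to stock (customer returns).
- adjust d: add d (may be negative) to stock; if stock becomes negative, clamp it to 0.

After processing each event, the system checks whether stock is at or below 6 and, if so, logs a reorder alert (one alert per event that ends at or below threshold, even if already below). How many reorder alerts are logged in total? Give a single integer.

Processing events:
Start: stock = 38
  Event 1 (restock 22): 38 + 22 = 60
  Event 2 (restock 26): 60 + 26 = 86
  Event 3 (sale 12): sell min(12,86)=12. stock: 86 - 12 = 74. total_sold = 12
  Event 4 (sale 1): sell min(1,74)=1. stock: 74 - 1 = 73. total_sold = 13
  Event 5 (return 5): 73 + 5 = 78
  Event 6 (restock 26): 78 + 26 = 104
  Event 7 (restock 12): 104 + 12 = 116
  Event 8 (sale 24): sell min(24,116)=24. stock: 116 - 24 = 92. total_sold = 37
  Event 9 (sale 14): sell min(14,92)=14. stock: 92 - 14 = 78. total_sold = 51
  Event 10 (sale 22): sell min(22,78)=22. stock: 78 - 22 = 56. total_sold = 73
  Event 11 (restock 5): 56 + 5 = 61
Final: stock = 61, total_sold = 73

Checking against threshold 6:
  After event 1: stock=60 > 6
  After event 2: stock=86 > 6
  After event 3: stock=74 > 6
  After event 4: stock=73 > 6
  After event 5: stock=78 > 6
  After event 6: stock=104 > 6
  After event 7: stock=116 > 6
  After event 8: stock=92 > 6
  After event 9: stock=78 > 6
  After event 10: stock=56 > 6
  After event 11: stock=61 > 6
Alert events: []. Count = 0

Answer: 0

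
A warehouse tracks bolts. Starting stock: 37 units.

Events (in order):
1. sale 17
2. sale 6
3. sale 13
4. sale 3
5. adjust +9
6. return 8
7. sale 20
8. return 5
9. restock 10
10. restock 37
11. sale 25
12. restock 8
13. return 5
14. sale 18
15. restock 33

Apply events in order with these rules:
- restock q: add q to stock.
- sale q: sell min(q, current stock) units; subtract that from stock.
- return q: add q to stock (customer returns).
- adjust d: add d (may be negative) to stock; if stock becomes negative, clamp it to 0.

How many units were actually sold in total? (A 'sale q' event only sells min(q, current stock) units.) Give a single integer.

Processing events:
Start: stock = 37
  Event 1 (sale 17): sell min(17,37)=17. stock: 37 - 17 = 20. total_sold = 17
  Event 2 (sale 6): sell min(6,20)=6. stock: 20 - 6 = 14. total_sold = 23
  Event 3 (sale 13): sell min(13,14)=13. stock: 14 - 13 = 1. total_sold = 36
  Event 4 (sale 3): sell min(3,1)=1. stock: 1 - 1 = 0. total_sold = 37
  Event 5 (adjust +9): 0 + 9 = 9
  Event 6 (return 8): 9 + 8 = 17
  Event 7 (sale 20): sell min(20,17)=17. stock: 17 - 17 = 0. total_sold = 54
  Event 8 (return 5): 0 + 5 = 5
  Event 9 (restock 10): 5 + 10 = 15
  Event 10 (restock 37): 15 + 37 = 52
  Event 11 (sale 25): sell min(25,52)=25. stock: 52 - 25 = 27. total_sold = 79
  Event 12 (restock 8): 27 + 8 = 35
  Event 13 (return 5): 35 + 5 = 40
  Event 14 (sale 18): sell min(18,40)=18. stock: 40 - 18 = 22. total_sold = 97
  Event 15 (restock 33): 22 + 33 = 55
Final: stock = 55, total_sold = 97

Answer: 97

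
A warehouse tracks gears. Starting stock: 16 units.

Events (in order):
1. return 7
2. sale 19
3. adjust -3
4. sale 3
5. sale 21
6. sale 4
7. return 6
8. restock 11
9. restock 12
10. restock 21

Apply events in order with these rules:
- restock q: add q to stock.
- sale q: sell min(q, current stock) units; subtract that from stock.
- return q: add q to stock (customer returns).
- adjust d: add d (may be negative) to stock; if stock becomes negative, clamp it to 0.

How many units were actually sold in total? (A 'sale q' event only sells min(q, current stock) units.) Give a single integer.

Answer: 20

Derivation:
Processing events:
Start: stock = 16
  Event 1 (return 7): 16 + 7 = 23
  Event 2 (sale 19): sell min(19,23)=19. stock: 23 - 19 = 4. total_sold = 19
  Event 3 (adjust -3): 4 + -3 = 1
  Event 4 (sale 3): sell min(3,1)=1. stock: 1 - 1 = 0. total_sold = 20
  Event 5 (sale 21): sell min(21,0)=0. stock: 0 - 0 = 0. total_sold = 20
  Event 6 (sale 4): sell min(4,0)=0. stock: 0 - 0 = 0. total_sold = 20
  Event 7 (return 6): 0 + 6 = 6
  Event 8 (restock 11): 6 + 11 = 17
  Event 9 (restock 12): 17 + 12 = 29
  Event 10 (restock 21): 29 + 21 = 50
Final: stock = 50, total_sold = 20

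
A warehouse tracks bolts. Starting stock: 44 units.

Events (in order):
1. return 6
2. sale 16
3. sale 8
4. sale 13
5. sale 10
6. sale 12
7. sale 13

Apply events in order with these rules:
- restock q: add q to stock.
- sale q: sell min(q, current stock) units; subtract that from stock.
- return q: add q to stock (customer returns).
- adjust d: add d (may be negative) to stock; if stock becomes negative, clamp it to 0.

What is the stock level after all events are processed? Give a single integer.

Processing events:
Start: stock = 44
  Event 1 (return 6): 44 + 6 = 50
  Event 2 (sale 16): sell min(16,50)=16. stock: 50 - 16 = 34. total_sold = 16
  Event 3 (sale 8): sell min(8,34)=8. stock: 34 - 8 = 26. total_sold = 24
  Event 4 (sale 13): sell min(13,26)=13. stock: 26 - 13 = 13. total_sold = 37
  Event 5 (sale 10): sell min(10,13)=10. stock: 13 - 10 = 3. total_sold = 47
  Event 6 (sale 12): sell min(12,3)=3. stock: 3 - 3 = 0. total_sold = 50
  Event 7 (sale 13): sell min(13,0)=0. stock: 0 - 0 = 0. total_sold = 50
Final: stock = 0, total_sold = 50

Answer: 0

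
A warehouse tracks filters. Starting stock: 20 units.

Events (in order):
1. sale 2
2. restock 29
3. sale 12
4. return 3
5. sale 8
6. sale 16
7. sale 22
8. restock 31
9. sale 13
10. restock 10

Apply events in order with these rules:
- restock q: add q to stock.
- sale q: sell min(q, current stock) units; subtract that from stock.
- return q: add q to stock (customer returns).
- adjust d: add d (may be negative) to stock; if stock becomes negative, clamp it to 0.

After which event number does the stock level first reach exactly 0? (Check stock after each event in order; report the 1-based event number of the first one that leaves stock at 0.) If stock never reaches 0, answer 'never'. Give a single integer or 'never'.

Answer: 7

Derivation:
Processing events:
Start: stock = 20
  Event 1 (sale 2): sell min(2,20)=2. stock: 20 - 2 = 18. total_sold = 2
  Event 2 (restock 29): 18 + 29 = 47
  Event 3 (sale 12): sell min(12,47)=12. stock: 47 - 12 = 35. total_sold = 14
  Event 4 (return 3): 35 + 3 = 38
  Event 5 (sale 8): sell min(8,38)=8. stock: 38 - 8 = 30. total_sold = 22
  Event 6 (sale 16): sell min(16,30)=16. stock: 30 - 16 = 14. total_sold = 38
  Event 7 (sale 22): sell min(22,14)=14. stock: 14 - 14 = 0. total_sold = 52
  Event 8 (restock 31): 0 + 31 = 31
  Event 9 (sale 13): sell min(13,31)=13. stock: 31 - 13 = 18. total_sold = 65
  Event 10 (restock 10): 18 + 10 = 28
Final: stock = 28, total_sold = 65

First zero at event 7.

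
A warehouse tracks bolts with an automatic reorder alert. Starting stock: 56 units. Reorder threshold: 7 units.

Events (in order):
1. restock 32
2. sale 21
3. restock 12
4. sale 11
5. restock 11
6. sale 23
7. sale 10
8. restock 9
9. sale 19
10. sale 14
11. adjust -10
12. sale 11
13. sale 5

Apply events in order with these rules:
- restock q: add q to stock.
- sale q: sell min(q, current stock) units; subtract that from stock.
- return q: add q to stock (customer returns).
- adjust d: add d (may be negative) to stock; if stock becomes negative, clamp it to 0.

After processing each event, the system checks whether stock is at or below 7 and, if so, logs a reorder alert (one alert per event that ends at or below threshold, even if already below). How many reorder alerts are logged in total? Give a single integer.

Processing events:
Start: stock = 56
  Event 1 (restock 32): 56 + 32 = 88
  Event 2 (sale 21): sell min(21,88)=21. stock: 88 - 21 = 67. total_sold = 21
  Event 3 (restock 12): 67 + 12 = 79
  Event 4 (sale 11): sell min(11,79)=11. stock: 79 - 11 = 68. total_sold = 32
  Event 5 (restock 11): 68 + 11 = 79
  Event 6 (sale 23): sell min(23,79)=23. stock: 79 - 23 = 56. total_sold = 55
  Event 7 (sale 10): sell min(10,56)=10. stock: 56 - 10 = 46. total_sold = 65
  Event 8 (restock 9): 46 + 9 = 55
  Event 9 (sale 19): sell min(19,55)=19. stock: 55 - 19 = 36. total_sold = 84
  Event 10 (sale 14): sell min(14,36)=14. stock: 36 - 14 = 22. total_sold = 98
  Event 11 (adjust -10): 22 + -10 = 12
  Event 12 (sale 11): sell min(11,12)=11. stock: 12 - 11 = 1. total_sold = 109
  Event 13 (sale 5): sell min(5,1)=1. stock: 1 - 1 = 0. total_sold = 110
Final: stock = 0, total_sold = 110

Checking against threshold 7:
  After event 1: stock=88 > 7
  After event 2: stock=67 > 7
  After event 3: stock=79 > 7
  After event 4: stock=68 > 7
  After event 5: stock=79 > 7
  After event 6: stock=56 > 7
  After event 7: stock=46 > 7
  After event 8: stock=55 > 7
  After event 9: stock=36 > 7
  After event 10: stock=22 > 7
  After event 11: stock=12 > 7
  After event 12: stock=1 <= 7 -> ALERT
  After event 13: stock=0 <= 7 -> ALERT
Alert events: [12, 13]. Count = 2

Answer: 2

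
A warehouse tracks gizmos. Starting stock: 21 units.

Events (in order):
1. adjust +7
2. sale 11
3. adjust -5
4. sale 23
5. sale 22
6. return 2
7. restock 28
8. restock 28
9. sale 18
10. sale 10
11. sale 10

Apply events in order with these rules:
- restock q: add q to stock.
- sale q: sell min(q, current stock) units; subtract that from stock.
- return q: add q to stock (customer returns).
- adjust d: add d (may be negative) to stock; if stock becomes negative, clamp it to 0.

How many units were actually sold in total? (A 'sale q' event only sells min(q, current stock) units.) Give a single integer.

Answer: 61

Derivation:
Processing events:
Start: stock = 21
  Event 1 (adjust +7): 21 + 7 = 28
  Event 2 (sale 11): sell min(11,28)=11. stock: 28 - 11 = 17. total_sold = 11
  Event 3 (adjust -5): 17 + -5 = 12
  Event 4 (sale 23): sell min(23,12)=12. stock: 12 - 12 = 0. total_sold = 23
  Event 5 (sale 22): sell min(22,0)=0. stock: 0 - 0 = 0. total_sold = 23
  Event 6 (return 2): 0 + 2 = 2
  Event 7 (restock 28): 2 + 28 = 30
  Event 8 (restock 28): 30 + 28 = 58
  Event 9 (sale 18): sell min(18,58)=18. stock: 58 - 18 = 40. total_sold = 41
  Event 10 (sale 10): sell min(10,40)=10. stock: 40 - 10 = 30. total_sold = 51
  Event 11 (sale 10): sell min(10,30)=10. stock: 30 - 10 = 20. total_sold = 61
Final: stock = 20, total_sold = 61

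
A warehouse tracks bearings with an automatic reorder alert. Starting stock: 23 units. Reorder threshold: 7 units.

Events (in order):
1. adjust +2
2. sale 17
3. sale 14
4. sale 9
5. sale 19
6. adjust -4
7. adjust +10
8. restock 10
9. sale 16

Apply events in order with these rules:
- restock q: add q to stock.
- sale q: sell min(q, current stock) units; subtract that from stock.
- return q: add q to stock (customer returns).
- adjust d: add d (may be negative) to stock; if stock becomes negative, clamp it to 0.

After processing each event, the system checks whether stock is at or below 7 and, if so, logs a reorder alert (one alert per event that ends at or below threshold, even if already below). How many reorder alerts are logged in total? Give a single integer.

Answer: 5

Derivation:
Processing events:
Start: stock = 23
  Event 1 (adjust +2): 23 + 2 = 25
  Event 2 (sale 17): sell min(17,25)=17. stock: 25 - 17 = 8. total_sold = 17
  Event 3 (sale 14): sell min(14,8)=8. stock: 8 - 8 = 0. total_sold = 25
  Event 4 (sale 9): sell min(9,0)=0. stock: 0 - 0 = 0. total_sold = 25
  Event 5 (sale 19): sell min(19,0)=0. stock: 0 - 0 = 0. total_sold = 25
  Event 6 (adjust -4): 0 + -4 = 0 (clamped to 0)
  Event 7 (adjust +10): 0 + 10 = 10
  Event 8 (restock 10): 10 + 10 = 20
  Event 9 (sale 16): sell min(16,20)=16. stock: 20 - 16 = 4. total_sold = 41
Final: stock = 4, total_sold = 41

Checking against threshold 7:
  After event 1: stock=25 > 7
  After event 2: stock=8 > 7
  After event 3: stock=0 <= 7 -> ALERT
  After event 4: stock=0 <= 7 -> ALERT
  After event 5: stock=0 <= 7 -> ALERT
  After event 6: stock=0 <= 7 -> ALERT
  After event 7: stock=10 > 7
  After event 8: stock=20 > 7
  After event 9: stock=4 <= 7 -> ALERT
Alert events: [3, 4, 5, 6, 9]. Count = 5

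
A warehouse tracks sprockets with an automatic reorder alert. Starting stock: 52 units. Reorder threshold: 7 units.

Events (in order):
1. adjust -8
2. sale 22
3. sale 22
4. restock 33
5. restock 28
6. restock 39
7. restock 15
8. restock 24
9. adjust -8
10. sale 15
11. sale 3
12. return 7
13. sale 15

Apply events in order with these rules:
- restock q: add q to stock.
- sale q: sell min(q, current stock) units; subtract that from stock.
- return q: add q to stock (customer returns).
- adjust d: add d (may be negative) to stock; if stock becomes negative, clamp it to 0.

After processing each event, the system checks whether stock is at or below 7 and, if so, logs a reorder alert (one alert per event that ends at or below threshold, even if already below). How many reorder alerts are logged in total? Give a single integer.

Processing events:
Start: stock = 52
  Event 1 (adjust -8): 52 + -8 = 44
  Event 2 (sale 22): sell min(22,44)=22. stock: 44 - 22 = 22. total_sold = 22
  Event 3 (sale 22): sell min(22,22)=22. stock: 22 - 22 = 0. total_sold = 44
  Event 4 (restock 33): 0 + 33 = 33
  Event 5 (restock 28): 33 + 28 = 61
  Event 6 (restock 39): 61 + 39 = 100
  Event 7 (restock 15): 100 + 15 = 115
  Event 8 (restock 24): 115 + 24 = 139
  Event 9 (adjust -8): 139 + -8 = 131
  Event 10 (sale 15): sell min(15,131)=15. stock: 131 - 15 = 116. total_sold = 59
  Event 11 (sale 3): sell min(3,116)=3. stock: 116 - 3 = 113. total_sold = 62
  Event 12 (return 7): 113 + 7 = 120
  Event 13 (sale 15): sell min(15,120)=15. stock: 120 - 15 = 105. total_sold = 77
Final: stock = 105, total_sold = 77

Checking against threshold 7:
  After event 1: stock=44 > 7
  After event 2: stock=22 > 7
  After event 3: stock=0 <= 7 -> ALERT
  After event 4: stock=33 > 7
  After event 5: stock=61 > 7
  After event 6: stock=100 > 7
  After event 7: stock=115 > 7
  After event 8: stock=139 > 7
  After event 9: stock=131 > 7
  After event 10: stock=116 > 7
  After event 11: stock=113 > 7
  After event 12: stock=120 > 7
  After event 13: stock=105 > 7
Alert events: [3]. Count = 1

Answer: 1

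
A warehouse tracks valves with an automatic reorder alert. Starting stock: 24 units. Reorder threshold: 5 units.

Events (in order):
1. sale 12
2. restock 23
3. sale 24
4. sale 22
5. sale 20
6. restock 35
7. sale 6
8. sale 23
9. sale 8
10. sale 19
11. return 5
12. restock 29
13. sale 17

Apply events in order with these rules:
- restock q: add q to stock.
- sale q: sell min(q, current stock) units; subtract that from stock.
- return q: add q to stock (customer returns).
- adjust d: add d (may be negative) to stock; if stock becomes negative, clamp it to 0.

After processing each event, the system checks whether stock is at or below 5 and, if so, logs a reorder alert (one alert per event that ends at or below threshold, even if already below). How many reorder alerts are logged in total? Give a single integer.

Processing events:
Start: stock = 24
  Event 1 (sale 12): sell min(12,24)=12. stock: 24 - 12 = 12. total_sold = 12
  Event 2 (restock 23): 12 + 23 = 35
  Event 3 (sale 24): sell min(24,35)=24. stock: 35 - 24 = 11. total_sold = 36
  Event 4 (sale 22): sell min(22,11)=11. stock: 11 - 11 = 0. total_sold = 47
  Event 5 (sale 20): sell min(20,0)=0. stock: 0 - 0 = 0. total_sold = 47
  Event 6 (restock 35): 0 + 35 = 35
  Event 7 (sale 6): sell min(6,35)=6. stock: 35 - 6 = 29. total_sold = 53
  Event 8 (sale 23): sell min(23,29)=23. stock: 29 - 23 = 6. total_sold = 76
  Event 9 (sale 8): sell min(8,6)=6. stock: 6 - 6 = 0. total_sold = 82
  Event 10 (sale 19): sell min(19,0)=0. stock: 0 - 0 = 0. total_sold = 82
  Event 11 (return 5): 0 + 5 = 5
  Event 12 (restock 29): 5 + 29 = 34
  Event 13 (sale 17): sell min(17,34)=17. stock: 34 - 17 = 17. total_sold = 99
Final: stock = 17, total_sold = 99

Checking against threshold 5:
  After event 1: stock=12 > 5
  After event 2: stock=35 > 5
  After event 3: stock=11 > 5
  After event 4: stock=0 <= 5 -> ALERT
  After event 5: stock=0 <= 5 -> ALERT
  After event 6: stock=35 > 5
  After event 7: stock=29 > 5
  After event 8: stock=6 > 5
  After event 9: stock=0 <= 5 -> ALERT
  After event 10: stock=0 <= 5 -> ALERT
  After event 11: stock=5 <= 5 -> ALERT
  After event 12: stock=34 > 5
  After event 13: stock=17 > 5
Alert events: [4, 5, 9, 10, 11]. Count = 5

Answer: 5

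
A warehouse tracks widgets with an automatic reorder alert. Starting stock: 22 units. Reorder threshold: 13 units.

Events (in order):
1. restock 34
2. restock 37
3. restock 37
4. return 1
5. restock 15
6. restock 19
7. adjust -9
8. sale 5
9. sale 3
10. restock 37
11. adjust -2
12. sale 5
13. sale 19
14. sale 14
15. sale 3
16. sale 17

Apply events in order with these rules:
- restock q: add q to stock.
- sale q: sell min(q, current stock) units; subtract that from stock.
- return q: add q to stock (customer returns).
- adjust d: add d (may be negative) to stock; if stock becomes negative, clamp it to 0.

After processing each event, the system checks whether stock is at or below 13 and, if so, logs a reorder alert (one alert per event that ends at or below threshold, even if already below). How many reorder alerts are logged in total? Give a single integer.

Answer: 0

Derivation:
Processing events:
Start: stock = 22
  Event 1 (restock 34): 22 + 34 = 56
  Event 2 (restock 37): 56 + 37 = 93
  Event 3 (restock 37): 93 + 37 = 130
  Event 4 (return 1): 130 + 1 = 131
  Event 5 (restock 15): 131 + 15 = 146
  Event 6 (restock 19): 146 + 19 = 165
  Event 7 (adjust -9): 165 + -9 = 156
  Event 8 (sale 5): sell min(5,156)=5. stock: 156 - 5 = 151. total_sold = 5
  Event 9 (sale 3): sell min(3,151)=3. stock: 151 - 3 = 148. total_sold = 8
  Event 10 (restock 37): 148 + 37 = 185
  Event 11 (adjust -2): 185 + -2 = 183
  Event 12 (sale 5): sell min(5,183)=5. stock: 183 - 5 = 178. total_sold = 13
  Event 13 (sale 19): sell min(19,178)=19. stock: 178 - 19 = 159. total_sold = 32
  Event 14 (sale 14): sell min(14,159)=14. stock: 159 - 14 = 145. total_sold = 46
  Event 15 (sale 3): sell min(3,145)=3. stock: 145 - 3 = 142. total_sold = 49
  Event 16 (sale 17): sell min(17,142)=17. stock: 142 - 17 = 125. total_sold = 66
Final: stock = 125, total_sold = 66

Checking against threshold 13:
  After event 1: stock=56 > 13
  After event 2: stock=93 > 13
  After event 3: stock=130 > 13
  After event 4: stock=131 > 13
  After event 5: stock=146 > 13
  After event 6: stock=165 > 13
  After event 7: stock=156 > 13
  After event 8: stock=151 > 13
  After event 9: stock=148 > 13
  After event 10: stock=185 > 13
  After event 11: stock=183 > 13
  After event 12: stock=178 > 13
  After event 13: stock=159 > 13
  After event 14: stock=145 > 13
  After event 15: stock=142 > 13
  After event 16: stock=125 > 13
Alert events: []. Count = 0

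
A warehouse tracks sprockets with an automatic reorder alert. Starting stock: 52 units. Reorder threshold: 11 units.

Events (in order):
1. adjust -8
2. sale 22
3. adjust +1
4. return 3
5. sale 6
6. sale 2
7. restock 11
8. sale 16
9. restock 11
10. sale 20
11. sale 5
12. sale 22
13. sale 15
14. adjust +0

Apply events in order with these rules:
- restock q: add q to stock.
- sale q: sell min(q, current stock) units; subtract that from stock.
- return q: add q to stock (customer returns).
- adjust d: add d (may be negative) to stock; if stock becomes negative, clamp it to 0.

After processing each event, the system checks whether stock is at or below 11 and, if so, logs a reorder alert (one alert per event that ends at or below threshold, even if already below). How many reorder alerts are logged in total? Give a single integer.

Processing events:
Start: stock = 52
  Event 1 (adjust -8): 52 + -8 = 44
  Event 2 (sale 22): sell min(22,44)=22. stock: 44 - 22 = 22. total_sold = 22
  Event 3 (adjust +1): 22 + 1 = 23
  Event 4 (return 3): 23 + 3 = 26
  Event 5 (sale 6): sell min(6,26)=6. stock: 26 - 6 = 20. total_sold = 28
  Event 6 (sale 2): sell min(2,20)=2. stock: 20 - 2 = 18. total_sold = 30
  Event 7 (restock 11): 18 + 11 = 29
  Event 8 (sale 16): sell min(16,29)=16. stock: 29 - 16 = 13. total_sold = 46
  Event 9 (restock 11): 13 + 11 = 24
  Event 10 (sale 20): sell min(20,24)=20. stock: 24 - 20 = 4. total_sold = 66
  Event 11 (sale 5): sell min(5,4)=4. stock: 4 - 4 = 0. total_sold = 70
  Event 12 (sale 22): sell min(22,0)=0. stock: 0 - 0 = 0. total_sold = 70
  Event 13 (sale 15): sell min(15,0)=0. stock: 0 - 0 = 0. total_sold = 70
  Event 14 (adjust +0): 0 + 0 = 0
Final: stock = 0, total_sold = 70

Checking against threshold 11:
  After event 1: stock=44 > 11
  After event 2: stock=22 > 11
  After event 3: stock=23 > 11
  After event 4: stock=26 > 11
  After event 5: stock=20 > 11
  After event 6: stock=18 > 11
  After event 7: stock=29 > 11
  After event 8: stock=13 > 11
  After event 9: stock=24 > 11
  After event 10: stock=4 <= 11 -> ALERT
  After event 11: stock=0 <= 11 -> ALERT
  After event 12: stock=0 <= 11 -> ALERT
  After event 13: stock=0 <= 11 -> ALERT
  After event 14: stock=0 <= 11 -> ALERT
Alert events: [10, 11, 12, 13, 14]. Count = 5

Answer: 5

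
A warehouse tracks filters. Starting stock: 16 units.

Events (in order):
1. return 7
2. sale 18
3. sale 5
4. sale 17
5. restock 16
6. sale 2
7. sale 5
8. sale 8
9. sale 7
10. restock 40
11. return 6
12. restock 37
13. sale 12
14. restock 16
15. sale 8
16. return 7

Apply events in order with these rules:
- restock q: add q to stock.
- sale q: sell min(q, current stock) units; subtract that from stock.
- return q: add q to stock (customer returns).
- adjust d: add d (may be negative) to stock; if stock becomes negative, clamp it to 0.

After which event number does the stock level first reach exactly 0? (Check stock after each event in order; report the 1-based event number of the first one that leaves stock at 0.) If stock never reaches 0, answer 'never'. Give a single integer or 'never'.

Processing events:
Start: stock = 16
  Event 1 (return 7): 16 + 7 = 23
  Event 2 (sale 18): sell min(18,23)=18. stock: 23 - 18 = 5. total_sold = 18
  Event 3 (sale 5): sell min(5,5)=5. stock: 5 - 5 = 0. total_sold = 23
  Event 4 (sale 17): sell min(17,0)=0. stock: 0 - 0 = 0. total_sold = 23
  Event 5 (restock 16): 0 + 16 = 16
  Event 6 (sale 2): sell min(2,16)=2. stock: 16 - 2 = 14. total_sold = 25
  Event 7 (sale 5): sell min(5,14)=5. stock: 14 - 5 = 9. total_sold = 30
  Event 8 (sale 8): sell min(8,9)=8. stock: 9 - 8 = 1. total_sold = 38
  Event 9 (sale 7): sell min(7,1)=1. stock: 1 - 1 = 0. total_sold = 39
  Event 10 (restock 40): 0 + 40 = 40
  Event 11 (return 6): 40 + 6 = 46
  Event 12 (restock 37): 46 + 37 = 83
  Event 13 (sale 12): sell min(12,83)=12. stock: 83 - 12 = 71. total_sold = 51
  Event 14 (restock 16): 71 + 16 = 87
  Event 15 (sale 8): sell min(8,87)=8. stock: 87 - 8 = 79. total_sold = 59
  Event 16 (return 7): 79 + 7 = 86
Final: stock = 86, total_sold = 59

First zero at event 3.

Answer: 3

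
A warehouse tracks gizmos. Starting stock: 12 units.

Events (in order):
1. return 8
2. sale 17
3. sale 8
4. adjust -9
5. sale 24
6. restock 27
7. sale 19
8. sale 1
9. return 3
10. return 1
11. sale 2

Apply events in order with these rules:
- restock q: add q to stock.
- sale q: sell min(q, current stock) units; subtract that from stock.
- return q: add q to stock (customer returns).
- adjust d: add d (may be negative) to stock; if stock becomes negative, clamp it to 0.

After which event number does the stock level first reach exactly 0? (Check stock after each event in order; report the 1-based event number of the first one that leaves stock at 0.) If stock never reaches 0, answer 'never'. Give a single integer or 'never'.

Processing events:
Start: stock = 12
  Event 1 (return 8): 12 + 8 = 20
  Event 2 (sale 17): sell min(17,20)=17. stock: 20 - 17 = 3. total_sold = 17
  Event 3 (sale 8): sell min(8,3)=3. stock: 3 - 3 = 0. total_sold = 20
  Event 4 (adjust -9): 0 + -9 = 0 (clamped to 0)
  Event 5 (sale 24): sell min(24,0)=0. stock: 0 - 0 = 0. total_sold = 20
  Event 6 (restock 27): 0 + 27 = 27
  Event 7 (sale 19): sell min(19,27)=19. stock: 27 - 19 = 8. total_sold = 39
  Event 8 (sale 1): sell min(1,8)=1. stock: 8 - 1 = 7. total_sold = 40
  Event 9 (return 3): 7 + 3 = 10
  Event 10 (return 1): 10 + 1 = 11
  Event 11 (sale 2): sell min(2,11)=2. stock: 11 - 2 = 9. total_sold = 42
Final: stock = 9, total_sold = 42

First zero at event 3.

Answer: 3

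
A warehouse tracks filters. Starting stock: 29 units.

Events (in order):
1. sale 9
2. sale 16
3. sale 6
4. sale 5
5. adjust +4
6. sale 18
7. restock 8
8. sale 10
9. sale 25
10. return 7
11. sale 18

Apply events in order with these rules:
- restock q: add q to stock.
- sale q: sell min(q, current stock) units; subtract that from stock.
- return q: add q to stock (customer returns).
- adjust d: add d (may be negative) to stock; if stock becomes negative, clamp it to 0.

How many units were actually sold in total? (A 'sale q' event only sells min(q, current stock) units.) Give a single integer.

Processing events:
Start: stock = 29
  Event 1 (sale 9): sell min(9,29)=9. stock: 29 - 9 = 20. total_sold = 9
  Event 2 (sale 16): sell min(16,20)=16. stock: 20 - 16 = 4. total_sold = 25
  Event 3 (sale 6): sell min(6,4)=4. stock: 4 - 4 = 0. total_sold = 29
  Event 4 (sale 5): sell min(5,0)=0. stock: 0 - 0 = 0. total_sold = 29
  Event 5 (adjust +4): 0 + 4 = 4
  Event 6 (sale 18): sell min(18,4)=4. stock: 4 - 4 = 0. total_sold = 33
  Event 7 (restock 8): 0 + 8 = 8
  Event 8 (sale 10): sell min(10,8)=8. stock: 8 - 8 = 0. total_sold = 41
  Event 9 (sale 25): sell min(25,0)=0. stock: 0 - 0 = 0. total_sold = 41
  Event 10 (return 7): 0 + 7 = 7
  Event 11 (sale 18): sell min(18,7)=7. stock: 7 - 7 = 0. total_sold = 48
Final: stock = 0, total_sold = 48

Answer: 48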